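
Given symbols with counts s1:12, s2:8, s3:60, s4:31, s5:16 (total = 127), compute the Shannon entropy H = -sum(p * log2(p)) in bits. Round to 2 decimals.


Computing entropy H = -sum(p_i * log2(p_i)):
  s1: p = 12/127 = 0.0945, -p*log2(p) = 0.3216
  s2: p = 8/127 = 0.0630, -p*log2(p) = 0.2513
  s3: p = 60/127 = 0.4724, -p*log2(p) = 0.5111
  s4: p = 31/127 = 0.2441, -p*log2(p) = 0.4966
  s5: p = 16/127 = 0.1260, -p*log2(p) = 0.3765
H = sum of terms = 1.9571
Rounded to 2 decimals: 1.96

1.96


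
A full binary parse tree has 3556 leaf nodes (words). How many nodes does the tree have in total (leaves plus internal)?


Leaf nodes (terminals): 3556
Internal nodes = n - 1 = 3556 - 1 = 3555
Total = leaves + internal = 3556 + 3555 = 7111

7111


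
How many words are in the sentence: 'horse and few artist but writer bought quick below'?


Counting words by splitting on spaces:
  Word 1: 'horse'
  Word 2: 'and'
  Word 3: 'few'
  Word 4: 'artist'
  Word 5: 'but'
  Word 6: 'writer'
  Word 7: 'bought'
  Word 8: 'quick'
  Word 9: 'below'
Total words: 9

9


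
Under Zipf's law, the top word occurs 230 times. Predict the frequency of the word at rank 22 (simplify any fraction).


Zipf's law: freq(rank) = f1 / rank
f1 = 230, rank = 22
freq = 230 / 22
GCD(230, 22) = 2
Simplified: 115/11

115/11


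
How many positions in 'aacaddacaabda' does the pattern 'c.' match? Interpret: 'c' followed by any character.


Pattern: c. means 'c' followed by any character.
Scanning 'aacaddacaabda' position-by-position:
  Pos 0: window 'aa' -> no
  Pos 1: window 'ac' -> no
  Pos 2: window 'ca' -> MATCH
  Pos 3: window 'ad' -> no
  Pos 4: window 'dd' -> no
  Pos 5: window 'da' -> no
  Pos 6: window 'ac' -> no
  Pos 7: window 'ca' -> MATCH
  Pos 8: window 'aa' -> no
  Pos 9: window 'ab' -> no
  Pos 10: window 'bd' -> no
  Pos 11: window 'da' -> no
  Pos 12: window 'a' -> no
Total matches: 2

2


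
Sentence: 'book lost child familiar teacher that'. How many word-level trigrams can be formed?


Word trigrams from [6] words:
  Trigram 1: (book lost child)
  Trigram 2: (lost child familiar)
  Trigram 3: (child familiar teacher)
  Trigram 4: (familiar teacher that)
Total word trigrams: 6 - 2 = 4

4


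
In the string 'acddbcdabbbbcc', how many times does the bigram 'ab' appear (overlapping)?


Scanning 'acddbcdabbbbcc' for bigram 'ab':
  Position 0: 'ac' -> no
  Position 1: 'cd' -> no
  Position 2: 'dd' -> no
  Position 3: 'db' -> no
  Position 4: 'bc' -> no
  Position 5: 'cd' -> no
  Position 6: 'da' -> no
  Position 7: 'ab' -> MATCH
  Position 8: 'bb' -> no
  Position 9: 'bb' -> no
  Position 10: 'bb' -> no
  Position 11: 'bc' -> no
  Position 12: 'cc' -> no
Total matches: 1

1


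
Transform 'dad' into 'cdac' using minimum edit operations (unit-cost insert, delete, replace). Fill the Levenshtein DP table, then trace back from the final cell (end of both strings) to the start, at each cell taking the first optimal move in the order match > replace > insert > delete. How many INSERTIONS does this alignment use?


Edit distance = 2. Backtracking from cell (3, 4) with preference match > replace > insert > delete,
then listing the resulting alignment 'dad' -> 'cdac' left to right:
  Step 1: insert 'c' [insertion #1]
  Step 2: keep 'd'
  Step 3: keep 'a'
  Step 4: replace d->c
Total insertions: 1

1


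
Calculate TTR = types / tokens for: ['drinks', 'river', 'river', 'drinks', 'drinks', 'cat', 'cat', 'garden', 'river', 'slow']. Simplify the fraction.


Tokens: 10
Unique types: ('cat', 'drinks', 'garden', 'river', 'slow') = 5
TTR = 5/10
Simplify: divide both by 5 -> 1/2
TTR = 1/2

1/2


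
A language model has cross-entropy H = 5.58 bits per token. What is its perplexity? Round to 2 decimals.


Perplexity formula: PP = 2^H
H = 5.58
PP = 2^5.58
Decompose: 2^5.58 = 2^5 * 2^0.58
2^5 = 32, 2^0.58 ~ 1.4948492
PP ~ 32 * 1.4948492 = 47.8351744
Rounded to 2 decimals: 47.84

47.84


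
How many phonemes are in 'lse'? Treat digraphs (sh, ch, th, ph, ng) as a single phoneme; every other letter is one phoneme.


Parsing 'lse' greedily, digraphs first:
  'l' -> consonant phoneme (phonemes so far: 1)
  's' -> consonant phoneme (phonemes so far: 2)
  'e' -> vowel phoneme (phonemes so far: 3)
Total phonemes: 3

3


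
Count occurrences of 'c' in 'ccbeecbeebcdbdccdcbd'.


Scanning 'ccbeecbeebcdbdccdcbd' for 'c':
  Position 0: 'c' -> MATCH (count: 1)
  Position 1: 'c' -> MATCH (count: 2)
  Position 5: 'c' -> MATCH (count: 3)
  Position 10: 'c' -> MATCH (count: 4)
  Position 14: 'c' -> MATCH (count: 5)
  Position 15: 'c' -> MATCH (count: 6)
  Position 17: 'c' -> MATCH (count: 7)
Total occurrences of 'c': 7

7


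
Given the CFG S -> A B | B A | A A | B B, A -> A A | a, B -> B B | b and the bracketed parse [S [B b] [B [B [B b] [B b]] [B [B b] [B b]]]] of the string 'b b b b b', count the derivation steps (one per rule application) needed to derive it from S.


Every bracketed nonterminal node [X ...] in the tree is produced by exactly one rule application.
Reading the tree off as a leftmost derivation:
  Step 1: S  =>  B B   (applied S -> B B)
  Step 2: B B  =>  b B   (applied B -> b)
  Step 3: b B  =>  b B B   (applied B -> B B)
  Step 4: b B B  =>  b B B B   (applied B -> B B)
  Step 5: b B B B  =>  b b B B   (applied B -> b)
  Step 6: b b B B  =>  b b b B   (applied B -> b)
  Step 7: b b b B  =>  b b b B B   (applied B -> B B)
  Step 8: b b b B B  =>  b b b b B   (applied B -> b)
  Step 9: b b b b B  =>  b b b b b   (applied B -> b)
Final yield: b b b b b
Total rewrite steps: 9

9


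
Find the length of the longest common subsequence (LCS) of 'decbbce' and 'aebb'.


DP table for LCS of 'decbbce' and 'aebb':
       a  e  b  b
    0  0  0  0  0
  d 0  0  0  0  0
  e 0  0  1  1  1
  c 0  0  1  1  1
  b 0  0  1  2  2
  b 0  0  1  2  3
  c 0  0  1  2  3
  e 0  0  1  2  3
LCS: 'ebb'
LCS length = 3

3


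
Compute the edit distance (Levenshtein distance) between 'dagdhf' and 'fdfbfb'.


Building DP table for s1='dagdhf' (len 6) and s2='fdfbfb' (len 6):
       f  d  f  b  f  b
    0  1  2  3  4  5  6
  d 1  1  1  2  3  4  5
  a 2  2  2  2  3  4  5
  g 3  3  3  3  3  4  5
  d 4  4  3  4  4  4  5
  h 5  5  4  4  5  5  5
  f 6  5  5  4  5  5  6
Edit distance = dp[6][6] = 6

6


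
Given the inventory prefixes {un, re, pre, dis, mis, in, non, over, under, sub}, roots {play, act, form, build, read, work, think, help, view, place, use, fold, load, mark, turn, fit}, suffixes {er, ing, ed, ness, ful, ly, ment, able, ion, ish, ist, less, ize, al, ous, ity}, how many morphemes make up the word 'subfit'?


Segmenting 'subfit' against the inventory:
  'sub' -> prefix (morpheme 1)
  'fit' -> root (morpheme 2)
Total morphemes: 2

2


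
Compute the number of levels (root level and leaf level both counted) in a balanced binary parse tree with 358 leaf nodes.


In a balanced binary tree with n leaves the deepest leaf is ceil(log2(n)) edges below the root,
so counting node levels inclusive of root and leaves gives ceil(log2(n)) + 1 levels.
log2(358) = 8.4838
ceil(8.4838) = 9
levels = 9 + 1 = 10

10


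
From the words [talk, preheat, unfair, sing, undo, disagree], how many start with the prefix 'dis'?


Checking each word for prefix 'dis':
  'talk' -> no (count: 0)
  'preheat' -> no (count: 0)
  'unfair' -> no (count: 0)
  'sing' -> no (count: 0)
  'undo' -> no (count: 0)
  'disagree' -> YES, starts with 'dis' (count: 1)
Total with prefix 'dis': 1

1


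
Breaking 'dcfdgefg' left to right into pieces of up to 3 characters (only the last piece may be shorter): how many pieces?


'dcfdgefg' has 8 characters.
Chunking with max size 3:
  Chunk 1: 'dcf' (positions 0-2)
  Chunk 2: 'dge' (positions 3-5)
  Chunk 3: 'fg' (positions 6-7)
Total chunks: ceil(8 / 3) = 3

3


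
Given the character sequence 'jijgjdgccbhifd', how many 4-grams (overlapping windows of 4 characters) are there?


String 'jijgjdgccbhifd' has length L = 14.
Number of overlapping n-grams = L - n + 1
Substituting: 14 - 4 + 1 = 11

11


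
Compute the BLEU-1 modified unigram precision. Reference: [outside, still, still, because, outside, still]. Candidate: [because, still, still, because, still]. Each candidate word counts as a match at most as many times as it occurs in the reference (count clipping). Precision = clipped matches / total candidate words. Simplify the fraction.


Reference word counts: {'because': 1, 'outside': 2, 'still': 3}
Checking each candidate word (with clipping):
  'because' -> in reference (ref count 1, used 1/1) -> match (matches: 1)
  'still' -> in reference (ref count 3, used 1/3) -> match (matches: 2)
  'still' -> in reference (ref count 3, used 2/3) -> match (matches: 3)
  'because' -> ref count 1 already used up (1/1) -> clipped, no match (matches: 3)
  'still' -> in reference (ref count 3, used 3/3) -> match (matches: 4)
Clipped matches: 4, Candidate length: 5
Precision = 4/5

4/5


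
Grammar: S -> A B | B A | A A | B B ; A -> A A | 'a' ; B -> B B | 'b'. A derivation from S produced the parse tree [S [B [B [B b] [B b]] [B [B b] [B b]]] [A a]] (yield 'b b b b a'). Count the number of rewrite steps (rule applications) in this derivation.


Every bracketed nonterminal node [X ...] in the tree is produced by exactly one rule application.
Reading the tree off as a leftmost derivation:
  Step 1: S  =>  B A   (applied S -> B A)
  Step 2: B A  =>  B B A   (applied B -> B B)
  Step 3: B B A  =>  B B B A   (applied B -> B B)
  Step 4: B B B A  =>  b B B A   (applied B -> b)
  Step 5: b B B A  =>  b b B A   (applied B -> b)
  Step 6: b b B A  =>  b b B B A   (applied B -> B B)
  Step 7: b b B B A  =>  b b b B A   (applied B -> b)
  Step 8: b b b B A  =>  b b b b A   (applied B -> b)
  Step 9: b b b b A  =>  b b b b a   (applied A -> a)
Final yield: b b b b a
Total rewrite steps: 9

9


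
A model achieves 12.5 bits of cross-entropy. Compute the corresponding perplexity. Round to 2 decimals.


Perplexity formula: PP = 2^H
H = 12.5
PP = 2^12.5
Decompose: 2^12.5 = 2^12 * 2^0.5 = 2^12 * sqrt(2)
2^12 = 4096, sqrt(2) ~ 1.4142136
PP ~ 4096 * 1.4142136 = 5792.6189056
Rounded to 2 decimals: 5792.62

5792.62


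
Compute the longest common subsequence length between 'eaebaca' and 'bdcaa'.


DP table for LCS of 'eaebaca' and 'bdcaa':
       b  d  c  a  a
    0  0  0  0  0  0
  e 0  0  0  0  0  0
  a 0  0  0  0  1  1
  e 0  0  0  0  1  1
  b 0  1  1  1  1  1
  a 0  1  1  1  2  2
  c 0  1  1  2  2  2
  a 0  1  1  2  3  3
LCS: 'baa'
LCS length = 3

3


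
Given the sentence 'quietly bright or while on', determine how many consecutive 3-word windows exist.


Word trigrams from [5] words:
  Trigram 1: (quietly bright or)
  Trigram 2: (bright or while)
  Trigram 3: (or while on)
Total word trigrams: 5 - 2 = 3

3


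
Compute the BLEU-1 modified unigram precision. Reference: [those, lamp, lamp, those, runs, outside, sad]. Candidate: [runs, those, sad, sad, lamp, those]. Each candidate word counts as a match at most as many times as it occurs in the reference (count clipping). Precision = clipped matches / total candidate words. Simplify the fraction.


Reference word counts: {'lamp': 2, 'outside': 1, 'runs': 1, 'sad': 1, 'those': 2}
Checking each candidate word (with clipping):
  'runs' -> in reference (ref count 1, used 1/1) -> match (matches: 1)
  'those' -> in reference (ref count 2, used 1/2) -> match (matches: 2)
  'sad' -> in reference (ref count 1, used 1/1) -> match (matches: 3)
  'sad' -> ref count 1 already used up (1/1) -> clipped, no match (matches: 3)
  'lamp' -> in reference (ref count 2, used 1/2) -> match (matches: 4)
  'those' -> in reference (ref count 2, used 2/2) -> match (matches: 5)
Clipped matches: 5, Candidate length: 6
Precision = 5/6

5/6


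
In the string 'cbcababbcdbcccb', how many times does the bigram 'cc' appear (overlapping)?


Scanning 'cbcababbcdbcccb' for bigram 'cc':
  Position 0: 'cb' -> no
  Position 1: 'bc' -> no
  Position 2: 'ca' -> no
  Position 3: 'ab' -> no
  Position 4: 'ba' -> no
  Position 5: 'ab' -> no
  Position 6: 'bb' -> no
  Position 7: 'bc' -> no
  Position 8: 'cd' -> no
  Position 9: 'db' -> no
  Position 10: 'bc' -> no
  Position 11: 'cc' -> MATCH
  Position 12: 'cc' -> MATCH
  Position 13: 'cb' -> no
Total matches: 2

2


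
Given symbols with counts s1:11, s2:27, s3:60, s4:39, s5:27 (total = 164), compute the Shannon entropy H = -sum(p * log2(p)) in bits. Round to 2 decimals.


Computing entropy H = -sum(p_i * log2(p_i)):
  s1: p = 11/164 = 0.0671, -p*log2(p) = 0.2615
  s2: p = 27/164 = 0.1646, -p*log2(p) = 0.4285
  s3: p = 60/164 = 0.3659, -p*log2(p) = 0.5307
  s4: p = 39/164 = 0.2378, -p*log2(p) = 0.4928
  s5: p = 27/164 = 0.1646, -p*log2(p) = 0.4285
H = sum of terms = 2.1420
Rounded to 2 decimals: 2.14

2.14


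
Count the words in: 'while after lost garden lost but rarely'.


Counting words by splitting on spaces:
  Word 1: 'while'
  Word 2: 'after'
  Word 3: 'lost'
  Word 4: 'garden'
  Word 5: 'lost'
  Word 6: 'but'
  Word 7: 'rarely'
Total words: 7

7


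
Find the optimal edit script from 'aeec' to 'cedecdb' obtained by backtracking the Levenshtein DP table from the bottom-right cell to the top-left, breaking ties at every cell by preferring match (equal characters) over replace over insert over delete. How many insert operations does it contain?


Edit distance = 4. Backtracking from cell (4, 7) with preference match > replace > insert > delete,
then listing the resulting alignment 'aeec' -> 'cedecdb' left to right:
  Step 1: replace a->c
  Step 2: keep 'e'
  Step 3: insert 'd' [insertion #1]
  Step 4: keep 'e'
  Step 5: keep 'c'
  Step 6: insert 'd' [insertion #2]
  Step 7: insert 'b' [insertion #3]
Total insertions: 3

3


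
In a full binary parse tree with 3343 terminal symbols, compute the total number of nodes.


Leaf nodes (terminals): 3343
Internal nodes = n - 1 = 3343 - 1 = 3342
Total = leaves + internal = 3343 + 3342 = 6685

6685


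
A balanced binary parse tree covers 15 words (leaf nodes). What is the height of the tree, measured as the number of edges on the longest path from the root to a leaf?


In a balanced binary tree with n leaves the deepest leaf is ceil(log2(n)) edges below the root.
log2(15) = 3.9069
ceil(3.9069) = 4
height (edges) = 4

4


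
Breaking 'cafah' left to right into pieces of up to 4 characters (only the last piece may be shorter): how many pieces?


'cafah' has 5 characters.
Chunking with max size 4:
  Chunk 1: 'cafa' (positions 0-3)
  Chunk 2: 'h' (positions 4-4)
Total chunks: ceil(5 / 4) = 2

2


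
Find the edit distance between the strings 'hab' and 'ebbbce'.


Building DP table for s1='hab' (len 3) and s2='ebbbce' (len 6):
       e  b  b  b  c  e
    0  1  2  3  4  5  6
  h 1  1  2  3  4  5  6
  a 2  2  2  3  4  5  6
  b 3  3  2  2  3  4  5
Edit distance = dp[3][6] = 5

5


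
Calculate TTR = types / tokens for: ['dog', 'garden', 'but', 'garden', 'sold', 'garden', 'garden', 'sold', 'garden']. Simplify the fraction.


Tokens: 9
Unique types: ('but', 'dog', 'garden', 'sold') = 4
TTR = 4/9
Already in lowest terms.

4/9


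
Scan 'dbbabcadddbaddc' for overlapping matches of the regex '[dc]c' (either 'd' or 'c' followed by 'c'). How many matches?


Pattern: [dc]c means either 'd' or 'c' followed by 'c'.
Scanning 'dbbabcadddbaddc' position-by-position:
  Pos 0: window 'db' -> no
  Pos 1: window 'bb' -> no
  Pos 2: window 'ba' -> no
  Pos 3: window 'ab' -> no
  Pos 4: window 'bc' -> no
  Pos 5: window 'ca' -> no
  Pos 6: window 'ad' -> no
  Pos 7: window 'dd' -> no
  Pos 8: window 'dd' -> no
  Pos 9: window 'db' -> no
  Pos 10: window 'ba' -> no
  Pos 11: window 'ad' -> no
  Pos 12: window 'dd' -> no
  Pos 13: window 'dc' -> MATCH
  Pos 14: window 'c' -> no
Total matches: 1

1


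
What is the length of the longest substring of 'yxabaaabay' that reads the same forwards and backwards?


Scanning 'yxabaaabay' for palindromic substrings.
Substring at positions 2-8: 'abaaaba'.
Check: reverse('abaaaba') = 'abaaaba' -> palindrome confirmed.
Neighbouring characters ('x' / 'y') break symmetry, so it cannot extend further.
No longer palindromic substring exists; longest length = 7

7


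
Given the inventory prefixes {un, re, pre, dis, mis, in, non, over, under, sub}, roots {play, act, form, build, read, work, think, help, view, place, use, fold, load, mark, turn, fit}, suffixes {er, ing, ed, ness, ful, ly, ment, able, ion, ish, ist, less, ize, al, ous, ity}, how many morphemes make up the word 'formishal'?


Segmenting 'formishal' against the inventory:
  'form' -> root (morpheme 1)
  'ish' -> suffix (morpheme 2)
  'al' -> suffix (morpheme 3)
Total morphemes: 3

3


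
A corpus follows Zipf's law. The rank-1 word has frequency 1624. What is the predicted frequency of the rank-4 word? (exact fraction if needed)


Zipf's law: freq(rank) = f1 / rank
f1 = 1624, rank = 4
freq = 1624 / 4
= 406

406


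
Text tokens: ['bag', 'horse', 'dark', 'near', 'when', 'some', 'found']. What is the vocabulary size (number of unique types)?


Listing all tokens and tracking unique types:
  Token 1: 'bag' -> NEW (unique so far: 1)
  Token 2: 'horse' -> NEW (unique so far: 2)
  Token 3: 'dark' -> NEW (unique so far: 3)
  Token 4: 'near' -> NEW (unique so far: 4)
  Token 5: 'when' -> NEW (unique so far: 5)
  Token 6: 'some' -> NEW (unique so far: 6)
  Token 7: 'found' -> NEW (unique so far: 7)
Unique types: ('bag', 'dark', 'found', 'horse', 'near', 'some', 'when')
Vocabulary size: 7

7


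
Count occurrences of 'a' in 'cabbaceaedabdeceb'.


Scanning 'cabbaceaedabdeceb' for 'a':
  Position 1: 'a' -> MATCH (count: 1)
  Position 4: 'a' -> MATCH (count: 2)
  Position 7: 'a' -> MATCH (count: 3)
  Position 10: 'a' -> MATCH (count: 4)
Total occurrences of 'a': 4

4


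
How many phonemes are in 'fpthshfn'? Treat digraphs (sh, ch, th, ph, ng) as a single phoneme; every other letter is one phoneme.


Parsing 'fpthshfn' greedily, digraphs first:
  'f' -> consonant phoneme (phonemes so far: 1)
  'p' -> consonant phoneme (phonemes so far: 2)
  'th' -> digraph (1 consonant phoneme) (phonemes so far: 3)
  'sh' -> digraph (1 consonant phoneme) (phonemes so far: 4)
  'f' -> consonant phoneme (phonemes so far: 5)
  'n' -> consonant phoneme (phonemes so far: 6)
Total phonemes: 6

6


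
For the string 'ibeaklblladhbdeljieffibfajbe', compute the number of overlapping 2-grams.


String 'ibeaklblladhbdeljieffibfajbe' has length L = 28.
Number of overlapping n-grams = L - n + 1
Substituting: 28 - 2 + 1 = 27

27


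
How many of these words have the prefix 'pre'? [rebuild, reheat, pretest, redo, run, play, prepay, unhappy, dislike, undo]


Checking each word for prefix 'pre':
  'rebuild' -> no (count: 0)
  'reheat' -> no (count: 0)
  'pretest' -> YES, starts with 'pre' (count: 1)
  'redo' -> no (count: 1)
  'run' -> no (count: 1)
  'play' -> no (count: 1)
  'prepay' -> YES, starts with 'pre' (count: 2)
  'unhappy' -> no (count: 2)
  'dislike' -> no (count: 2)
  'undo' -> no (count: 2)
Total with prefix 'pre': 2

2


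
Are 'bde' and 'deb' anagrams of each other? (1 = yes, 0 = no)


Sort characters of 'bde': 'bde'
Sort characters of 'deb': 'bde'
Sorted forms match -> they ARE anagrams
Result: 1

1


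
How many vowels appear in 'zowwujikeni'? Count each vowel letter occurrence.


Scanning each character of 'zowwujikeni':
  Position 1: 'z' -> consonant (running count: 0)
  Position 2: 'o' -> vowel (running count: 1)
  Position 3: 'w' -> consonant (running count: 1)
  Position 4: 'w' -> consonant (running count: 1)
  Position 5: 'u' -> vowel (running count: 2)
  Position 6: 'j' -> consonant (running count: 2)
  Position 7: 'i' -> vowel (running count: 3)
  Position 8: 'k' -> consonant (running count: 3)
  Position 9: 'e' -> vowel (running count: 4)
  Position 10: 'n' -> consonant (running count: 4)
  Position 11: 'i' -> vowel (running count: 5)
Total vowels: 5

5


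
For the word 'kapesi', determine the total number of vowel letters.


Scanning each character of 'kapesi':
  Position 1: 'k' -> consonant (running count: 0)
  Position 2: 'a' -> vowel (running count: 1)
  Position 3: 'p' -> consonant (running count: 1)
  Position 4: 'e' -> vowel (running count: 2)
  Position 5: 's' -> consonant (running count: 2)
  Position 6: 'i' -> vowel (running count: 3)
Total vowels: 3

3


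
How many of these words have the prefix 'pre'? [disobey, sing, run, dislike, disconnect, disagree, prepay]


Checking each word for prefix 'pre':
  'disobey' -> no (count: 0)
  'sing' -> no (count: 0)
  'run' -> no (count: 0)
  'dislike' -> no (count: 0)
  'disconnect' -> no (count: 0)
  'disagree' -> no (count: 0)
  'prepay' -> YES, starts with 'pre' (count: 1)
Total with prefix 'pre': 1

1


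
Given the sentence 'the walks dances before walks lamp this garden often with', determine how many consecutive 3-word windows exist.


Word trigrams from [10] words:
  Trigram 1: (the walks dances)
  Trigram 2: (walks dances before)
  Trigram 3: (dances before walks)
  Trigram 4: (before walks lamp)
  Trigram 5: (walks lamp this)
  Trigram 6: (lamp this garden)
  Trigram 7: (this garden often)
  Trigram 8: (garden often with)
Total word trigrams: 10 - 2 = 8

8


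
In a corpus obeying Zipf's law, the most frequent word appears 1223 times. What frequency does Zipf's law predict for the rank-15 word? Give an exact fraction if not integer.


Zipf's law: freq(rank) = f1 / rank
f1 = 1223, rank = 15
freq = 1223 / 15
GCD(1223, 15) = 1
Simplified: 1223/15

1223/15


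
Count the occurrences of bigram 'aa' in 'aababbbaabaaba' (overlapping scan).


Scanning 'aababbbaabaaba' for bigram 'aa':
  Position 0: 'aa' -> MATCH
  Position 1: 'ab' -> no
  Position 2: 'ba' -> no
  Position 3: 'ab' -> no
  Position 4: 'bb' -> no
  Position 5: 'bb' -> no
  Position 6: 'ba' -> no
  Position 7: 'aa' -> MATCH
  Position 8: 'ab' -> no
  Position 9: 'ba' -> no
  Position 10: 'aa' -> MATCH
  Position 11: 'ab' -> no
  Position 12: 'ba' -> no
Total matches: 3

3


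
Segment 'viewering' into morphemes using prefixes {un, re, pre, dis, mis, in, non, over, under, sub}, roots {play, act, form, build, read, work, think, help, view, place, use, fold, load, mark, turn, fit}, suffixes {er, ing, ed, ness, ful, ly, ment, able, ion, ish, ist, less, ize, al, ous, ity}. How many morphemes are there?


Segmenting 'viewering' against the inventory:
  'view' -> root (morpheme 1)
  'er' -> suffix (morpheme 2)
  'ing' -> suffix (morpheme 3)
Total morphemes: 3

3


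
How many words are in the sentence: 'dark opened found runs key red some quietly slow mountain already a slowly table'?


Counting words by splitting on spaces:
  Word 1: 'dark'
  Word 2: 'opened'
  Word 3: 'found'
  Word 4: 'runs'
  Word 5: 'key'
  Word 6: 'red'
  Word 7: 'some'
  Word 8: 'quietly'
  Word 9: 'slow'
  Word 10: 'mountain'
  Word 11: 'already'
  Word 12: 'a'
  Word 13: 'slowly'
  Word 14: 'table'
Total words: 14

14


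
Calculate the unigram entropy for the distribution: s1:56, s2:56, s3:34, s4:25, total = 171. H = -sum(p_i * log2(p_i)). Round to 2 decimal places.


Computing entropy H = -sum(p_i * log2(p_i)):
  s1: p = 56/171 = 0.3275, -p*log2(p) = 0.5274
  s2: p = 56/171 = 0.3275, -p*log2(p) = 0.5274
  s3: p = 34/171 = 0.1988, -p*log2(p) = 0.4634
  s4: p = 25/171 = 0.1462, -p*log2(p) = 0.4056
H = sum of terms = 1.9238
Rounded to 2 decimals: 1.92

1.92


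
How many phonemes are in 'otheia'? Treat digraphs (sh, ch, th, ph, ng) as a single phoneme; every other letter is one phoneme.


Parsing 'otheia' greedily, digraphs first:
  'o' -> vowel phoneme (phonemes so far: 1)
  'th' -> digraph (1 consonant phoneme) (phonemes so far: 2)
  'e' -> vowel phoneme (phonemes so far: 3)
  'i' -> vowel phoneme (phonemes so far: 4)
  'a' -> vowel phoneme (phonemes so far: 5)
Total phonemes: 5

5


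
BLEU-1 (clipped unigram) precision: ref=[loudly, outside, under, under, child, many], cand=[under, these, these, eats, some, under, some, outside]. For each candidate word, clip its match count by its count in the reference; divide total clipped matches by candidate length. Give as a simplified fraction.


Reference word counts: {'child': 1, 'loudly': 1, 'many': 1, 'outside': 1, 'under': 2}
Checking each candidate word (with clipping):
  'under' -> in reference (ref count 2, used 1/2) -> match (matches: 1)
  'these' -> not in reference -> no match (matches: 1)
  'these' -> not in reference -> no match (matches: 1)
  'eats' -> not in reference -> no match (matches: 1)
  'some' -> not in reference -> no match (matches: 1)
  'under' -> in reference (ref count 2, used 2/2) -> match (matches: 2)
  'some' -> not in reference -> no match (matches: 2)
  'outside' -> in reference (ref count 1, used 1/1) -> match (matches: 3)
Clipped matches: 3, Candidate length: 8
Precision = 3/8

3/8


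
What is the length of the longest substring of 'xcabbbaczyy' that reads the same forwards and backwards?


Scanning 'xcabbbaczyy' for palindromic substrings.
Substring at positions 1-7: 'cabbbac'.
Check: reverse('cabbbac') = 'cabbbac' -> palindrome confirmed.
Neighbouring characters ('x' / 'z') break symmetry, so it cannot extend further.
No longer palindromic substring exists; longest length = 7

7


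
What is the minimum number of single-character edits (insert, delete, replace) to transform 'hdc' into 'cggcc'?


Building DP table for s1='hdc' (len 3) and s2='cggcc' (len 5):
       c  g  g  c  c
    0  1  2  3  4  5
  h 1  1  2  3  4  5
  d 2  2  2  3  4  5
  c 3  2  3  3  3  4
Edit distance = dp[3][5] = 4

4


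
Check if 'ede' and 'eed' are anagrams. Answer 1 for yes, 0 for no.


Sort characters of 'ede': 'dee'
Sort characters of 'eed': 'dee'
Sorted forms match -> they ARE anagrams
Result: 1

1


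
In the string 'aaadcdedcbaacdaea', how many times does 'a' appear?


Scanning 'aaadcdedcbaacdaea' for 'a':
  Position 0: 'a' -> MATCH (count: 1)
  Position 1: 'a' -> MATCH (count: 2)
  Position 2: 'a' -> MATCH (count: 3)
  Position 10: 'a' -> MATCH (count: 4)
  Position 11: 'a' -> MATCH (count: 5)
  Position 14: 'a' -> MATCH (count: 6)
  Position 16: 'a' -> MATCH (count: 7)
Total occurrences of 'a': 7

7


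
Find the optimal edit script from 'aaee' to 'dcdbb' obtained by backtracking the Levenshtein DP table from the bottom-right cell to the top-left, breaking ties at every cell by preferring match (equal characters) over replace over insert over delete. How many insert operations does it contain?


Edit distance = 5. Backtracking from cell (4, 5) with preference match > replace > insert > delete,
then listing the resulting alignment 'aaee' -> 'dcdbb' left to right:
  Step 1: insert 'd' [insertion #1]
  Step 2: replace a->c
  Step 3: replace a->d
  Step 4: replace e->b
  Step 5: replace e->b
Total insertions: 1

1


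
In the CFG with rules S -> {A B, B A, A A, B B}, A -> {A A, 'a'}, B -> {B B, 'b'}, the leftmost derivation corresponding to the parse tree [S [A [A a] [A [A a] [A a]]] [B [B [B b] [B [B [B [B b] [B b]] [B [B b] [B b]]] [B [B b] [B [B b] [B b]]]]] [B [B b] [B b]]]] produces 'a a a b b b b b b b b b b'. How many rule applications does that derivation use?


Every bracketed nonterminal node [X ...] in the tree is produced by exactly one rule application.
Reading the tree off as a leftmost derivation:
  Step 1: S  =>  A B   (applied S -> A B)
  Step 2: A B  =>  A A B   (applied A -> A A)
  Step 3: A A B  =>  a A B   (applied A -> a)
  Step 4: a A B  =>  a A A B   (applied A -> A A)
  Step 5: a A A B  =>  a a A B   (applied A -> a)
  Step 6: a a A B  =>  a a a B   (applied A -> a)
  Step 7: a a a B  =>  a a a B B   (applied B -> B B)
  Step 8: a a a B B  =>  a a a B B B   (applied B -> B B)
  Step 9: a a a B B B  =>  a a a b B B   (applied B -> b)
  Step 10: a a a b B B  =>  a a a b B B B   (applied B -> B B)
  Step 11: a a a b B B B  =>  a a a b B B B B   (applied B -> B B)
  Step 12: a a a b B B B B  =>  a a a b B B B B B   (applied B -> B B)
  Step 13: a a a b B B B B B  =>  a a a b b B B B B   (applied B -> b)
  Step 14: a a a b b B B B B  =>  a a a b b b B B B   (applied B -> b)
  Step 15: a a a b b b B B B  =>  a a a b b b B B B B   (applied B -> B B)
  Step 16: a a a b b b B B B B  =>  a a a b b b b B B B   (applied B -> b)
  Step 17: a a a b b b b B B B  =>  a a a b b b b b B B   (applied B -> b)
  Step 18: a a a b b b b b B B  =>  a a a b b b b b B B B   (applied B -> B B)
  Step 19: a a a b b b b b B B B  =>  a a a b b b b b b B B   (applied B -> b)
  Step 20: a a a b b b b b b B B  =>  a a a b b b b b b B B B   (applied B -> B B)
  Step 21: a a a b b b b b b B B B  =>  a a a b b b b b b b B B   (applied B -> b)
  Step 22: a a a b b b b b b b B B  =>  a a a b b b b b b b b B   (applied B -> b)
  Step 23: a a a b b b b b b b b B  =>  a a a b b b b b b b b B B   (applied B -> B B)
  Step 24: a a a b b b b b b b b B B  =>  a a a b b b b b b b b b B   (applied B -> b)
  Step 25: a a a b b b b b b b b b B  =>  a a a b b b b b b b b b b   (applied B -> b)
Final yield: a a a b b b b b b b b b b
Total rewrite steps: 25

25


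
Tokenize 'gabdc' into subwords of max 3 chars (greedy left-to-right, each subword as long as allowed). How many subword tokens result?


'gabdc' has 5 characters.
Chunking with max size 3:
  Chunk 1: 'gab' (positions 0-2)
  Chunk 2: 'dc' (positions 3-4)
Total chunks: ceil(5 / 3) = 2

2


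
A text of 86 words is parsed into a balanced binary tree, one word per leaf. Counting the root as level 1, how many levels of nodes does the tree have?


In a balanced binary tree with n leaves the deepest leaf is ceil(log2(n)) edges below the root,
so counting node levels inclusive of root and leaves gives ceil(log2(n)) + 1 levels.
log2(86) = 6.4263
ceil(6.4263) = 7
levels = 7 + 1 = 8

8


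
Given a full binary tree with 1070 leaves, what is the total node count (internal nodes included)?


Leaf nodes (terminals): 1070
Internal nodes = n - 1 = 1070 - 1 = 1069
Total = leaves + internal = 1070 + 1069 = 2139

2139


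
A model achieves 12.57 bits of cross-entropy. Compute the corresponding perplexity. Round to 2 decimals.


Perplexity formula: PP = 2^H
H = 12.57
PP = 2^12.57
Decompose: 2^12.57 = 2^12 * 2^0.57
2^12 = 4096, 2^0.57 ~ 1.4845236
PP ~ 4096 * 1.4845236 = 6080.6086656
Rounded to 2 decimals: 6080.61

6080.61


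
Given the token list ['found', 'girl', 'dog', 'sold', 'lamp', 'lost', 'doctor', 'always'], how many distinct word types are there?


Listing all tokens and tracking unique types:
  Token 1: 'found' -> NEW (unique so far: 1)
  Token 2: 'girl' -> NEW (unique so far: 2)
  Token 3: 'dog' -> NEW (unique so far: 3)
  Token 4: 'sold' -> NEW (unique so far: 4)
  Token 5: 'lamp' -> NEW (unique so far: 5)
  Token 6: 'lost' -> NEW (unique so far: 6)
  Token 7: 'doctor' -> NEW (unique so far: 7)
  Token 8: 'always' -> NEW (unique so far: 8)
Unique types: ('always', 'doctor', 'dog', 'found', 'girl', 'lamp', 'lost', 'sold')
Vocabulary size: 8

8


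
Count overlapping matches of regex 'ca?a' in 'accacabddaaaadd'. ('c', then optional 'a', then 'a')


Pattern: ca?a means 'c', then optional 'a', then 'a'.
Scanning 'accacabddaaaadd' position-by-position:
  Pos 0: window 'acc' -> no
  Pos 1: window 'cca' -> no
  Pos 2: window 'cac' -> MATCH
  Pos 3: window 'aca' -> no
  Pos 4: window 'cab' -> MATCH
  Pos 5: window 'abd' -> no
  Pos 6: window 'bdd' -> no
  Pos 7: window 'dda' -> no
  Pos 8: window 'daa' -> no
  Pos 9: window 'aaa' -> no
  Pos 10: window 'aaa' -> no
  Pos 11: window 'aad' -> no
  Pos 12: window 'add' -> no
  Pos 13: window 'dd' -> no
  Pos 14: window 'd' -> no
Total matches: 2

2


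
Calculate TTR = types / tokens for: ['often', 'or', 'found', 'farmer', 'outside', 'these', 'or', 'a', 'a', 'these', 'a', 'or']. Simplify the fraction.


Tokens: 12
Unique types: ('a', 'farmer', 'found', 'often', 'or', 'outside', 'these') = 7
TTR = 7/12
Already in lowest terms.

7/12


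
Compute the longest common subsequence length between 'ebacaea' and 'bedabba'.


DP table for LCS of 'ebacaea' and 'bedabba':
       b  e  d  a  b  b  a
    0  0  0  0  0  0  0  0
  e 0  0  1  1  1  1  1  1
  b 0  1  1  1  1  2  2  2
  a 0  1  1  1  2  2  2  3
  c 0  1  1  1  2  2  2  3
  a 0  1  1  1  2  2  2  3
  e 0  1  2  2  2  2  2  3
  a 0  1  2  2  3  3  3  3
LCS: 'eba'
LCS length = 3

3


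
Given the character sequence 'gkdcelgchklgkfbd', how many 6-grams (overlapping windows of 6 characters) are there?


String 'gkdcelgchklgkfbd' has length L = 16.
Number of overlapping n-grams = L - n + 1
Substituting: 16 - 6 + 1 = 11

11


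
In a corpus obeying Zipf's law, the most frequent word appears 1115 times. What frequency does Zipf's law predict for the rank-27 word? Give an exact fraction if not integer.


Zipf's law: freq(rank) = f1 / rank
f1 = 1115, rank = 27
freq = 1115 / 27
GCD(1115, 27) = 1
Simplified: 1115/27

1115/27


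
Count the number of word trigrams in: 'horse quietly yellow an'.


Word trigrams from [4] words:
  Trigram 1: (horse quietly yellow)
  Trigram 2: (quietly yellow an)
Total word trigrams: 4 - 2 = 2

2


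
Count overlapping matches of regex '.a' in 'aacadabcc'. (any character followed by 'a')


Pattern: .a means any character followed by 'a'.
Scanning 'aacadabcc' position-by-position:
  Pos 0: window 'aa' -> MATCH
  Pos 1: window 'ac' -> no
  Pos 2: window 'ca' -> MATCH
  Pos 3: window 'ad' -> no
  Pos 4: window 'da' -> MATCH
  Pos 5: window 'ab' -> no
  Pos 6: window 'bc' -> no
  Pos 7: window 'cc' -> no
  Pos 8: window 'c' -> no
Total matches: 3

3


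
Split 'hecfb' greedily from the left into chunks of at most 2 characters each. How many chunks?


'hecfb' has 5 characters.
Chunking with max size 2:
  Chunk 1: 'he' (positions 0-1)
  Chunk 2: 'cf' (positions 2-3)
  Chunk 3: 'b' (positions 4-4)
Total chunks: ceil(5 / 2) = 3

3


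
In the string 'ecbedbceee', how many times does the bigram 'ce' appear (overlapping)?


Scanning 'ecbedbceee' for bigram 'ce':
  Position 0: 'ec' -> no
  Position 1: 'cb' -> no
  Position 2: 'be' -> no
  Position 3: 'ed' -> no
  Position 4: 'db' -> no
  Position 5: 'bc' -> no
  Position 6: 'ce' -> MATCH
  Position 7: 'ee' -> no
  Position 8: 'ee' -> no
Total matches: 1

1


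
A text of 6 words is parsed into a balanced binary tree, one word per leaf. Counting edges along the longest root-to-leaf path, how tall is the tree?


In a balanced binary tree with n leaves the deepest leaf is ceil(log2(n)) edges below the root.
log2(6) = 2.5850
ceil(2.5850) = 3
height (edges) = 3

3


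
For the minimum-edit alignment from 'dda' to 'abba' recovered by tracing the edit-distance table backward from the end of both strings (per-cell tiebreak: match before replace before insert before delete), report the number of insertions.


Edit distance = 3. Backtracking from cell (3, 4) with preference match > replace > insert > delete,
then listing the resulting alignment 'dda' -> 'abba' left to right:
  Step 1: insert 'a' [insertion #1]
  Step 2: replace d->b
  Step 3: replace d->b
  Step 4: keep 'a'
Total insertions: 1

1


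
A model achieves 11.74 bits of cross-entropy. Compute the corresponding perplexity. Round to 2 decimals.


Perplexity formula: PP = 2^H
H = 11.74
PP = 2^11.74
Decompose: 2^11.74 = 2^11 * 2^0.74
2^11 = 2048, 2^0.74 ~ 1.6701758
PP ~ 2048 * 1.6701758 = 3420.5200384
Rounded to 2 decimals: 3420.52

3420.52


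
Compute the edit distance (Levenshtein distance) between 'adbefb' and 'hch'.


Building DP table for s1='adbefb' (len 6) and s2='hch' (len 3):
       h  c  h
    0  1  2  3
  a 1  1  2  3
  d 2  2  2  3
  b 3  3  3  3
  e 4  4  4  4
  f 5  5  5  5
  b 6  6  6  6
Edit distance = dp[6][3] = 6

6


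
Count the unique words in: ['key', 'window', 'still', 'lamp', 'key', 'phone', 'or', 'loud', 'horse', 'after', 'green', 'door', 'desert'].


Listing all tokens and tracking unique types:
  Token 1: 'key' -> NEW (unique so far: 1)
  Token 2: 'window' -> NEW (unique so far: 2)
  Token 3: 'still' -> NEW (unique so far: 3)
  Token 4: 'lamp' -> NEW (unique so far: 4)
  Token 5: 'key' -> duplicate (unique so far: 4)
  Token 6: 'phone' -> NEW (unique so far: 5)
  Token 7: 'or' -> NEW (unique so far: 6)
  Token 8: 'loud' -> NEW (unique so far: 7)
  Token 9: 'horse' -> NEW (unique so far: 8)
  Token 10: 'after' -> NEW (unique so far: 9)
  Token 11: 'green' -> NEW (unique so far: 10)
  Token 12: 'door' -> NEW (unique so far: 11)
  Token 13: 'desert' -> NEW (unique so far: 12)
Unique types: ('after', 'desert', 'door', 'green', 'horse', 'key', 'lamp', 'loud', 'or', 'phone', 'still', 'window')
Vocabulary size: 12

12


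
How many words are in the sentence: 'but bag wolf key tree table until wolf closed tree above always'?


Counting words by splitting on spaces:
  Word 1: 'but'
  Word 2: 'bag'
  Word 3: 'wolf'
  Word 4: 'key'
  Word 5: 'tree'
  Word 6: 'table'
  Word 7: 'until'
  Word 8: 'wolf'
  Word 9: 'closed'
  Word 10: 'tree'
  Word 11: 'above'
  Word 12: 'always'
Total words: 12

12


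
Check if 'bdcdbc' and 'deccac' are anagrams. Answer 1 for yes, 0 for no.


Sort characters of 'bdcdbc': 'bbccdd'
Sort characters of 'deccac': 'acccde'
Sorted forms differ -> they are NOT anagrams
Result: 0

0


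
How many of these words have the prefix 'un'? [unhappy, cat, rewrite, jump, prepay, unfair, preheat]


Checking each word for prefix 'un':
  'unhappy' -> YES, starts with 'un' (count: 1)
  'cat' -> no (count: 1)
  'rewrite' -> no (count: 1)
  'jump' -> no (count: 1)
  'prepay' -> no (count: 1)
  'unfair' -> YES, starts with 'un' (count: 2)
  'preheat' -> no (count: 2)
Total with prefix 'un': 2

2


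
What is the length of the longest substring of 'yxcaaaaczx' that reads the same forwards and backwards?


Scanning 'yxcaaaaczx' for palindromic substrings.
Substring at positions 2-7: 'caaaac'.
Check: reverse('caaaac') = 'caaaac' -> palindrome confirmed.
Neighbouring characters ('x' / 'z') break symmetry, so it cannot extend further.
No longer palindromic substring exists; longest length = 6

6


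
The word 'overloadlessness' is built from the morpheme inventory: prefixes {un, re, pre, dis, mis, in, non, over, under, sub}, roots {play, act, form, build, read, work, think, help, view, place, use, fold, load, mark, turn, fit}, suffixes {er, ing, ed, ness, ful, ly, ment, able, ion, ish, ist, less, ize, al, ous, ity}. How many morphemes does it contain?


Segmenting 'overloadlessness' against the inventory:
  'over' -> prefix (morpheme 1)
  'load' -> root (morpheme 2)
  'less' -> suffix (morpheme 3)
  'ness' -> suffix (morpheme 4)
Total morphemes: 4

4


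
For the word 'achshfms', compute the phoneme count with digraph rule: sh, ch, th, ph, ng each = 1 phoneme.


Parsing 'achshfms' greedily, digraphs first:
  'a' -> vowel phoneme (phonemes so far: 1)
  'ch' -> digraph (1 consonant phoneme) (phonemes so far: 2)
  'sh' -> digraph (1 consonant phoneme) (phonemes so far: 3)
  'f' -> consonant phoneme (phonemes so far: 4)
  'm' -> consonant phoneme (phonemes so far: 5)
  's' -> consonant phoneme (phonemes so far: 6)
Total phonemes: 6

6


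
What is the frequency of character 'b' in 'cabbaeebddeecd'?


Scanning 'cabbaeebddeecd' for 'b':
  Position 2: 'b' -> MATCH (count: 1)
  Position 3: 'b' -> MATCH (count: 2)
  Position 7: 'b' -> MATCH (count: 3)
Total occurrences of 'b': 3

3


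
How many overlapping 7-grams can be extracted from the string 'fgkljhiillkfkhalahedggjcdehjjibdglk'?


String 'fgkljhiillkfkhalahedggjcdehjjibdglk' has length L = 35.
Number of overlapping n-grams = L - n + 1
Substituting: 35 - 7 + 1 = 29

29


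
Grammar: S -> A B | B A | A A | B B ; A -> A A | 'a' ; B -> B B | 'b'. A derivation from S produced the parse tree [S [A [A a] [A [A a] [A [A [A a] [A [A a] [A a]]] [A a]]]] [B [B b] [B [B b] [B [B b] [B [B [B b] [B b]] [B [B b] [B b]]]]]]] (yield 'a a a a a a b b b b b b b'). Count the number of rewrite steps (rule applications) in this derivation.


Every bracketed nonterminal node [X ...] in the tree is produced by exactly one rule application.
Reading the tree off as a leftmost derivation:
  Step 1: S  =>  A B   (applied S -> A B)
  Step 2: A B  =>  A A B   (applied A -> A A)
  Step 3: A A B  =>  a A B   (applied A -> a)
  Step 4: a A B  =>  a A A B   (applied A -> A A)
  Step 5: a A A B  =>  a a A B   (applied A -> a)
  Step 6: a a A B  =>  a a A A B   (applied A -> A A)
  Step 7: a a A A B  =>  a a A A A B   (applied A -> A A)
  Step 8: a a A A A B  =>  a a a A A B   (applied A -> a)
  Step 9: a a a A A B  =>  a a a A A A B   (applied A -> A A)
  Step 10: a a a A A A B  =>  a a a a A A B   (applied A -> a)
  Step 11: a a a a A A B  =>  a a a a a A B   (applied A -> a)
  Step 12: a a a a a A B  =>  a a a a a a B   (applied A -> a)
  Step 13: a a a a a a B  =>  a a a a a a B B   (applied B -> B B)
  Step 14: a a a a a a B B  =>  a a a a a a b B   (applied B -> b)
  Step 15: a a a a a a b B  =>  a a a a a a b B B   (applied B -> B B)
  Step 16: a a a a a a b B B  =>  a a a a a a b b B   (applied B -> b)
  Step 17: a a a a a a b b B  =>  a a a a a a b b B B   (applied B -> B B)
  Step 18: a a a a a a b b B B  =>  a a a a a a b b b B   (applied B -> b)
  Step 19: a a a a a a b b b B  =>  a a a a a a b b b B B   (applied B -> B B)
  Step 20: a a a a a a b b b B B  =>  a a a a a a b b b B B B   (applied B -> B B)
  Step 21: a a a a a a b b b B B B  =>  a a a a a a b b b b B B   (applied B -> b)
  Step 22: a a a a a a b b b b B B  =>  a a a a a a b b b b b B   (applied B -> b)
  Step 23: a a a a a a b b b b b B  =>  a a a a a a b b b b b B B   (applied B -> B B)
  Step 24: a a a a a a b b b b b B B  =>  a a a a a a b b b b b b B   (applied B -> b)
  Step 25: a a a a a a b b b b b b B  =>  a a a a a a b b b b b b b   (applied B -> b)
Final yield: a a a a a a b b b b b b b
Total rewrite steps: 25

25
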